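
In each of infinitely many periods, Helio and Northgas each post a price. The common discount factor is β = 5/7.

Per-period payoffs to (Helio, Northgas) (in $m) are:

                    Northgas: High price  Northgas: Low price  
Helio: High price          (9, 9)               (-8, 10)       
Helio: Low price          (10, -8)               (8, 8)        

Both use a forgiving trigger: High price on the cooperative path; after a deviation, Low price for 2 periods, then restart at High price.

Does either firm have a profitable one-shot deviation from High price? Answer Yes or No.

IC: β+…+β^2 ≥ (10−9)/(9−8) = 1.
At β = 5/7: partial sum = 1.2245 ≥ 1.0000. Cooperation sustainable.

No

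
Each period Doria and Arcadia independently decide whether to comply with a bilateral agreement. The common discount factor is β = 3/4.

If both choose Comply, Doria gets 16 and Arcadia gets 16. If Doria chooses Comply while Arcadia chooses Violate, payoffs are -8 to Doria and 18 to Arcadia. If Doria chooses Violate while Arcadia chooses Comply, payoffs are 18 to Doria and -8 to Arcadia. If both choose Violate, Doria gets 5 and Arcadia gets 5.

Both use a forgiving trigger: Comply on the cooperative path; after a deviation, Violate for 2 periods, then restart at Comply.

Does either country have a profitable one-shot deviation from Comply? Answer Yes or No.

Comparing payoff streams over the 3 periods until play realigns: cooperate → 16(1+β+…+β^2); deviate → 18 + 5(β+…+β^2).
Cooperation is sustained iff (16−5)(β+…+β^2) ≥ 18−16.
β+…+β^2 = 3/4·(1−(3/4)^2)/(1−3/4) = 1.3125, and (18−16)/(16−5) = 0.1818.
1.3125 ≥ 0.1818, so cooperation is sustainable.

No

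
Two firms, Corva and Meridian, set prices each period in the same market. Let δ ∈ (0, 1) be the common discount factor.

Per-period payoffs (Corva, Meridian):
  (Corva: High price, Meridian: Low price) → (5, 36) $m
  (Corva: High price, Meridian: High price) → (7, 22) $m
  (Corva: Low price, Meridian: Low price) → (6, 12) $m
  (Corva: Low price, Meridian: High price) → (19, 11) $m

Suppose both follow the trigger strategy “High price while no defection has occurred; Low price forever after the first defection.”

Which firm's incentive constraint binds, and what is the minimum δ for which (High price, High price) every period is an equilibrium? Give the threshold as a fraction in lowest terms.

Corva; δ ≥ 12/13

Corva's threshold: (19−7)/(19−6) = 12/13.
Meridian's threshold: (36−22)/(36−12) = 7/12.
12/13 > 7/12, so Corva binds and δ* = 12/13.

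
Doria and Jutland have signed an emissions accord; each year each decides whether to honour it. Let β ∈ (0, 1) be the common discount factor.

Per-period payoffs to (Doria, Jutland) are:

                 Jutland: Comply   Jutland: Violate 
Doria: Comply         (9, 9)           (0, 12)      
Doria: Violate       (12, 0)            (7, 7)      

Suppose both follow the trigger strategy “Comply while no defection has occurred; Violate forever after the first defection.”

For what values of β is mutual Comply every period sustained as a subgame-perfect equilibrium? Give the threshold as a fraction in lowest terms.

One-period gain from deviating is 12 − 9 = 3. The loss is 9 − 7 = 2 in every subsequent period, with present value 2·β/(1−β).
Deviation is unprofitable when 2·β/(1−β) ≥ 3, i.e. β/(1−β) ≥ 3/2.
Equivalently β ≥ 3/(3+2) = 3/5.

3/5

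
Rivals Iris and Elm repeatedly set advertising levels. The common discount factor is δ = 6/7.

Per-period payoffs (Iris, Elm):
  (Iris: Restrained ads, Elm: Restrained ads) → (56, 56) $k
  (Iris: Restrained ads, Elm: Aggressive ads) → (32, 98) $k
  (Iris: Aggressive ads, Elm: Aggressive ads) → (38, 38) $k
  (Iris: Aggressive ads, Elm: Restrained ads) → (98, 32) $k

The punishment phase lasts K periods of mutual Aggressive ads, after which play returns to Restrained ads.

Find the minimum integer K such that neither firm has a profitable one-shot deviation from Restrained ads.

Need Σ_{k=1}^{K} δ^k ≥ (98−56)/(56−38) = 2.3333 at δ = 6/7.
At K = 3 the sum is 2.2216 < 2.3333; at K = 4 it is 2.7613 ≥ 2.3333.
So the minimum punishment length is K = 4.

4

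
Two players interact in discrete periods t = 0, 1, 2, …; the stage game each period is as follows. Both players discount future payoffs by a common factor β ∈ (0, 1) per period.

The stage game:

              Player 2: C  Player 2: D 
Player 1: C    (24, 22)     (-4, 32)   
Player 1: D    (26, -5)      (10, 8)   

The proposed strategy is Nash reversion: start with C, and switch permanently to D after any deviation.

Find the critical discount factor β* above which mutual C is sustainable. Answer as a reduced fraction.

5/12

Player 1's threshold: (26−24)/(26−10) = 1/8.
Player 2's threshold: (32−22)/(32−8) = 5/12.
1/8 < 5/12, so Player 2 binds and β* = 5/12.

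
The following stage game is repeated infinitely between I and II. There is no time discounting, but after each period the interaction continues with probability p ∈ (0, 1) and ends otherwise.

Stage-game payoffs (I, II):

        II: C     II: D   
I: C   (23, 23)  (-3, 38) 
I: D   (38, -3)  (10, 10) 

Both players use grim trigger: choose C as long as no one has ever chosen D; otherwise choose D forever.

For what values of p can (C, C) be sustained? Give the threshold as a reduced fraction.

With no time discounting, the continuation probability p plays the role of the discount factor.
Grim-trigger IC: 23/(1−p) ≥ 38 + 10p/(1−p) ⇒ p ≥ (38−23)/(38−10) = 15/28.

15/28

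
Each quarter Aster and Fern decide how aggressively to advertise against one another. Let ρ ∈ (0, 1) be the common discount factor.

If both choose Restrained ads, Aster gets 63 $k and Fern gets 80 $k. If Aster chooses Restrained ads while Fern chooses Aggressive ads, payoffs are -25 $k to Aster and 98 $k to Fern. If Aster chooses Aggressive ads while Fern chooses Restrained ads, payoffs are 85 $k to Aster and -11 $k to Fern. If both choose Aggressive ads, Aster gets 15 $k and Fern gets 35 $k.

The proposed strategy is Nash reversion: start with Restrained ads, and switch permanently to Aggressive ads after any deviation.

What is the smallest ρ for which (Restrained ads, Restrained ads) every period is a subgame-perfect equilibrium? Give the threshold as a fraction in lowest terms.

Aster: cooperation gives 63 each period; deviation gives 85 once then 15 forever.
  63/(1−ρ) ≥ 85 + 15ρ/(1−ρ) ⇒ ρ ≥ 22/70 = 11/35.
Fern: cooperation gives 80 each period; deviation gives 98 once then 35 forever.
  ρ ≥ 18/63 = 2/7.
Both must hold, so the binding constraint is Aster's: ρ ≥ 11/35.

11/35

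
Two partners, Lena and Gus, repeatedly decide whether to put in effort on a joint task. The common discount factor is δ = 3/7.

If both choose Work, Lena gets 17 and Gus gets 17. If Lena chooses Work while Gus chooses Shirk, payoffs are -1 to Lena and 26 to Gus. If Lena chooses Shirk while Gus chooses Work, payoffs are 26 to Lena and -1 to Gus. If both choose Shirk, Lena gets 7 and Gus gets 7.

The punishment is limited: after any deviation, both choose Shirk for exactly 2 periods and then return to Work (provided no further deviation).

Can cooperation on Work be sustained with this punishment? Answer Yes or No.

No

A one-shot deviation gives 26 now, then 7 for 2 periods, then back to 17.
Gain from deviating: (26−17) today; loss: (17−7) in each of the next 2 periods.
No-deviation condition: (17−7)(δ+…+δ^2) ≥ 26−17, i.e. δ+…+δ^2 ≥ 9/10.
At δ = 3/7: δ+…+δ^2 = 0.6122 < 0.9000.
So cooperation is not sustainable.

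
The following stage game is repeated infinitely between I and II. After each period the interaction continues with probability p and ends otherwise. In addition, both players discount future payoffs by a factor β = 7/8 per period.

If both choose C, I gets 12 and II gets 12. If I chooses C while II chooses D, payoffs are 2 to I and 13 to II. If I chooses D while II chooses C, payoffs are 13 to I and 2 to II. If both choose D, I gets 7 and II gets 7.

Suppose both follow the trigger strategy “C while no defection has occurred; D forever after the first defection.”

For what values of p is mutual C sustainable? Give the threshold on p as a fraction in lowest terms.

With continuation probability p and discount β, the effective per-period discount factor is βp.
Grim-trigger IC: βp ≥ (13−12)/(13−7) = 1/6.
So p ≥ (1/6)/(7/8) = 4/21.

4/21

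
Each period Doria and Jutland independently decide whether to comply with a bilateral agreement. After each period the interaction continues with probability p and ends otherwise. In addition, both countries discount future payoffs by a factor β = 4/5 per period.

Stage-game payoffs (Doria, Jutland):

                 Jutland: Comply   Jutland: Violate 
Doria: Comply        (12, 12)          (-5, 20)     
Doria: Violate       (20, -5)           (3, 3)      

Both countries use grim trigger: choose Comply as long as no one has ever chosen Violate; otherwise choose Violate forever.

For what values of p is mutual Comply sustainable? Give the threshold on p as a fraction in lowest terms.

Expected continuation weight on next period's payoff is β·p = 4/5·p, which plays the role of the discount factor.
Cooperation requires 4/5·p ≥ (20−12)/(20−3) = 8/17, hence p ≥ 10/17.

10/17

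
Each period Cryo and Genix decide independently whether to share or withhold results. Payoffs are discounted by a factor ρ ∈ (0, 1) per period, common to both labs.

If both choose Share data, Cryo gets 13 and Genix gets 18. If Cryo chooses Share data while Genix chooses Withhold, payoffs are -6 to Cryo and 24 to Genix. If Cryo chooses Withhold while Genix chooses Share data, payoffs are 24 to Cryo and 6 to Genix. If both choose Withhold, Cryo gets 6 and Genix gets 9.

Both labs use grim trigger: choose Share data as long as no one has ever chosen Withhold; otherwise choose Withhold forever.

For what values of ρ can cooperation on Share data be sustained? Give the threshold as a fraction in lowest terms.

11/18

For Cryo: deviation gain 24−13 = 11, per-period punishment loss 13−6 = 7. IC gives ρ ≥ 11/18.
For Genix: gain 6, loss 9 per period, so ρ ≥ 6/15 = 2/5.
The tighter constraint is Cryo's, so cooperation needs ρ ≥ 11/18.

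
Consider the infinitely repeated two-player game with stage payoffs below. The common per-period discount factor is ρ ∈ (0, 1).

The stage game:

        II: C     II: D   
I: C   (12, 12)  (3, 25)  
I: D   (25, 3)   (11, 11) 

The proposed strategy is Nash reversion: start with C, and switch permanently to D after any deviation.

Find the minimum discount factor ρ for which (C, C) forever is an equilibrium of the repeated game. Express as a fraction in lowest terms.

13/14

Under grim trigger the critical discount factor is (T−C)/(T−P) with T = 25, C = 12, P = 11.
ρ* = (25−12)/(25−11) = 13/14.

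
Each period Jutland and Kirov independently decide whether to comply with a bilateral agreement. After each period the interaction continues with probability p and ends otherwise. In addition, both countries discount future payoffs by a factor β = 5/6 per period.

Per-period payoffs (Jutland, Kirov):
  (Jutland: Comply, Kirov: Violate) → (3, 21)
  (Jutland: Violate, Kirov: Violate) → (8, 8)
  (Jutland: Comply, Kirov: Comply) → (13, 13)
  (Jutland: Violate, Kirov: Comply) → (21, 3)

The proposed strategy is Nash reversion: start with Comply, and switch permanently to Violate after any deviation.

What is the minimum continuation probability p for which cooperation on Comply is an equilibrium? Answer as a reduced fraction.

48/65

Expected continuation weight on next period's payoff is β·p = 5/6·p, which plays the role of the discount factor.
Cooperation requires 5/6·p ≥ (21−13)/(21−8) = 8/13, hence p ≥ 48/65.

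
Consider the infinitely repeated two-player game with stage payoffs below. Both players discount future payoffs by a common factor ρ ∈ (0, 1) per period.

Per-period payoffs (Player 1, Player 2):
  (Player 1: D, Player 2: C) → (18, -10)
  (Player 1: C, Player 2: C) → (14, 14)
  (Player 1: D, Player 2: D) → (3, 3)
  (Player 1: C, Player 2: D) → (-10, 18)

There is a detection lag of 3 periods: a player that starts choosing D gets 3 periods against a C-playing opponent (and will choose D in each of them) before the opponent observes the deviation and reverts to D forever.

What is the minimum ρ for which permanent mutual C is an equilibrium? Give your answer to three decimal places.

Deviating for the 3 undetected periods gains 18−14 = 4 per period over cooperation, then loses 14−3 = 11 per period forever once punishment starts.
Gain: 4(1 + ρ + … + ρ^2); loss: 11·ρ^3/(1−ρ).
No profitable deviation ⇔ 4(1−ρ^3) ≤ 11·ρ^3, i.e. ρ^3 ≥ 4/(4+11) = 4/15.
Hence ρ ≥ (4/15)^(1/3) ≈ 0.644.

0.644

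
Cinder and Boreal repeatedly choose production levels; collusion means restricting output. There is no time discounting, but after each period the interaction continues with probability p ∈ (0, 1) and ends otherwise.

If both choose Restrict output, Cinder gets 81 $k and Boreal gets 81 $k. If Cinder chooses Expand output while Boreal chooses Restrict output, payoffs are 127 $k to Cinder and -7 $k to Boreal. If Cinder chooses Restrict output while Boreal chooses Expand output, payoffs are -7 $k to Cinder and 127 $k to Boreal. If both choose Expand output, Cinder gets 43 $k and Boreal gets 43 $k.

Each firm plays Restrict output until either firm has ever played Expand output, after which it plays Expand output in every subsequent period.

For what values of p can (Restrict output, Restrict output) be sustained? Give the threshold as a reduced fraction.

23/42

With no time discounting, the continuation probability p plays the role of the discount factor.
Grim-trigger IC: 81/(1−p) ≥ 127 + 43p/(1−p) ⇒ p ≥ (127−81)/(127−43) = 23/42.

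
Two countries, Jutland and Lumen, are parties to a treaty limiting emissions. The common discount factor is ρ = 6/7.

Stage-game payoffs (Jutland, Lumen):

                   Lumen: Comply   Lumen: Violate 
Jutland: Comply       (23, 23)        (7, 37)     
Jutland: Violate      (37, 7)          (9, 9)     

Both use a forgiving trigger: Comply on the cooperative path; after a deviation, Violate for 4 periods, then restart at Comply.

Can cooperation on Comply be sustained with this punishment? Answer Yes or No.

Comparing payoff streams over the 5 periods until play realigns: cooperate → 23(1+ρ+…+ρ^4); deviate → 37 + 9(ρ+…+ρ^4).
Cooperation is sustained iff (23−9)(ρ+…+ρ^4) ≥ 37−23.
ρ+…+ρ^4 = 6/7·(1−(6/7)^4)/(1−6/7) = 2.7613, and (37−23)/(23−9) = 1.0000.
2.7613 ≥ 1.0000, so cooperation is sustainable.

Yes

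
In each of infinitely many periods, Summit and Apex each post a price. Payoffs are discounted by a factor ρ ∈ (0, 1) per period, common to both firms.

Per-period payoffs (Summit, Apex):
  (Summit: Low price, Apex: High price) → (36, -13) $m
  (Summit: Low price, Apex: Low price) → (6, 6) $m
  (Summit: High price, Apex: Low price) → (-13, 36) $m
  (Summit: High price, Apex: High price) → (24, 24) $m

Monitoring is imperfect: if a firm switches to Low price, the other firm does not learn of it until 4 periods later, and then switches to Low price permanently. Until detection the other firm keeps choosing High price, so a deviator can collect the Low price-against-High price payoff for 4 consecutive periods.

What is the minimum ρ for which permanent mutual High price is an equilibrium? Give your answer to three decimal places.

A deviator earns 36 for 4 periods, then 6 forever; cooperating earns 24 forever. Multiplying the IC by (1−ρ):
24 ≥ 36(1−ρ^4) + 6ρ^4, so 30·ρ^4 ≥ 12 and ρ^4 ≥ 2/5.
ρ ≥ (2/5)^(1/4) ≈ 0.795.

0.795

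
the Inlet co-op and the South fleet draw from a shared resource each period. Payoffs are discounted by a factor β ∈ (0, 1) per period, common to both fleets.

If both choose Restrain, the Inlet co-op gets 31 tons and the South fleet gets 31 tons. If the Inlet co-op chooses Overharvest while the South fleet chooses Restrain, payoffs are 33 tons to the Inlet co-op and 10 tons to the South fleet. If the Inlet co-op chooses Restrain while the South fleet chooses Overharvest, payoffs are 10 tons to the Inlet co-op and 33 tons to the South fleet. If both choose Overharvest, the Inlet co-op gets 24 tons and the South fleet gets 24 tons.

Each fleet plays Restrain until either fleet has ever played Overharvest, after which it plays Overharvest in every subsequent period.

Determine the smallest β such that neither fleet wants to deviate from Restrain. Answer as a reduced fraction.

2/9

One-period gain from deviating is 33 − 31 = 2. The loss is 31 − 24 = 7 in every subsequent period, with present value 7·β/(1−β).
Deviation is unprofitable when 7·β/(1−β) ≥ 2, i.e. β/(1−β) ≥ 2/7.
Equivalently β ≥ 2/(2+7) = 2/9.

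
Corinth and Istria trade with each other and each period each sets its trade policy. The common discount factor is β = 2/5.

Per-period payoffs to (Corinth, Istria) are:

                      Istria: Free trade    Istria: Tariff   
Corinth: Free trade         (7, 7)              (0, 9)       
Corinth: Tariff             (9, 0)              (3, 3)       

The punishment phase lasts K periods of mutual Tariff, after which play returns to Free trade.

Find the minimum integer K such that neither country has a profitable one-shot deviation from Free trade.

Need Σ_{k=1}^{K} β^k ≥ (9−7)/(7−3) = 0.5000 at β = 2/5.
At K = 1 the sum is 0.4000 < 0.5000; at K = 2 it is 0.5600 ≥ 0.5000.
So the minimum punishment length is K = 2.

2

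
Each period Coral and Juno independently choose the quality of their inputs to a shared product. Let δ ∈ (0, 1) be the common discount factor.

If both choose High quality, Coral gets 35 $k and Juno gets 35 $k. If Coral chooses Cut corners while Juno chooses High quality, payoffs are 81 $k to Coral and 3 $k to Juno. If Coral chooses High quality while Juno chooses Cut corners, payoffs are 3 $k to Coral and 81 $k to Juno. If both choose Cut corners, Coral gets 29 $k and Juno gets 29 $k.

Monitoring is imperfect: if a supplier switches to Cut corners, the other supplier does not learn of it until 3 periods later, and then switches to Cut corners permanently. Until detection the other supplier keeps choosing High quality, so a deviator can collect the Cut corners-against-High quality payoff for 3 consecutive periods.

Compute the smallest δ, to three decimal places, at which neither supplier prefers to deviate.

A deviator earns 81 for 3 periods, then 29 forever; cooperating earns 35 forever. Multiplying the IC by (1−δ):
35 ≥ 81(1−δ^3) + 29δ^3, so 52·δ^3 ≥ 46 and δ^3 ≥ 23/26.
δ ≥ (23/26)^(1/3) ≈ 0.960.

0.960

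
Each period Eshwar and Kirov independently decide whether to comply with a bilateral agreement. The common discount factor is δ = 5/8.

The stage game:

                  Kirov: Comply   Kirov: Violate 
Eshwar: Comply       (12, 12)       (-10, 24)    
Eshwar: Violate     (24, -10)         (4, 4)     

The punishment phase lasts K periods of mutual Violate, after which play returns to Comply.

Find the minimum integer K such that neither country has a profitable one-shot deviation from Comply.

Need Σ_{k=1}^{K} δ^k ≥ (24−12)/(12−4) = 1.5000 at δ = 5/8.
At K = 4 the sum is 1.4124 < 1.5000; at K = 5 it is 1.5077 ≥ 1.5000.
So the minimum punishment length is K = 5.

5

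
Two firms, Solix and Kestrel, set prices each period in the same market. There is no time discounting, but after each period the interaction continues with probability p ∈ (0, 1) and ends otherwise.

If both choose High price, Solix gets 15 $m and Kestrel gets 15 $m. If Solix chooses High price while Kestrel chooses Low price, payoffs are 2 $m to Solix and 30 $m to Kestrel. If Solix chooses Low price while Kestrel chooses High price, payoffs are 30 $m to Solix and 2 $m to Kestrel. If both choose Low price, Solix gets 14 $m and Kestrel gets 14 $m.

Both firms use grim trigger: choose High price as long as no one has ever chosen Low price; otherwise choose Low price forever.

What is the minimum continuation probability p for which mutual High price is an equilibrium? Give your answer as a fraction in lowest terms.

15/16

Expected cooperation value is 15 + p·15 + p²·15 + … = 15/(1−p); deviation gives 30 + p·14/(1−p).
15 ≥ 30(1−p) + 14p ⇒ 16p ≥ 15 ⇒ p ≥ 15/16.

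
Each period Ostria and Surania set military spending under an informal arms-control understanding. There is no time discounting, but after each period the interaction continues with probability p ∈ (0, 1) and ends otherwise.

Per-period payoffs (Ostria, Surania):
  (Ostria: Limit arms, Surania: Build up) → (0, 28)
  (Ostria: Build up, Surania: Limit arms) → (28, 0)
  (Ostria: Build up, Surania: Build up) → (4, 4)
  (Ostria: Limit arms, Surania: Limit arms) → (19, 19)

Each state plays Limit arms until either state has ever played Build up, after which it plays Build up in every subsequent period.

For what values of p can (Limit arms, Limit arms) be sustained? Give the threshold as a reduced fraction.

With no time discounting, the continuation probability p plays the role of the discount factor.
Grim-trigger IC: 19/(1−p) ≥ 28 + 4p/(1−p) ⇒ p ≥ (28−19)/(28−4) = 3/8.

3/8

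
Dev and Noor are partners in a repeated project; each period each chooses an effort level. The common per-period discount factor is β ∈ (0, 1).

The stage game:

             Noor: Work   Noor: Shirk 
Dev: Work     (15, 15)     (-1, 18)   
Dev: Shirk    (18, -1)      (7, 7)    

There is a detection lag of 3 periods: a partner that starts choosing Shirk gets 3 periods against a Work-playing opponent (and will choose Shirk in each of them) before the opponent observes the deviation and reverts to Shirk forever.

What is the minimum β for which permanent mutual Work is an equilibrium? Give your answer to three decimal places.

0.648

Deviating for the 3 undetected periods gains 18−15 = 3 per period over cooperation, then loses 15−7 = 8 per period forever once punishment starts.
Gain: 3(1 + β + … + β^2); loss: 8·β^3/(1−β).
No profitable deviation ⇔ 3(1−β^3) ≤ 8·β^3, i.e. β^3 ≥ 3/(3+8) = 3/11.
Hence β ≥ (3/11)^(1/3) ≈ 0.648.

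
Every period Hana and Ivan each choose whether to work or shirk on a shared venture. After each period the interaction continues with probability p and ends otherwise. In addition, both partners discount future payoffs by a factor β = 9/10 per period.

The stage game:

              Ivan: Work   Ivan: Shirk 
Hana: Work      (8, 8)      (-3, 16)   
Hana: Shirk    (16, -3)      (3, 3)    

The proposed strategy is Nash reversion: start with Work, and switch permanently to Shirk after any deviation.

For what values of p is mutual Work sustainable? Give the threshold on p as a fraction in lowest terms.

Expected continuation weight on next period's payoff is β·p = 9/10·p, which plays the role of the discount factor.
Cooperation requires 9/10·p ≥ (16−8)/(16−3) = 8/13, hence p ≥ 80/117.

80/117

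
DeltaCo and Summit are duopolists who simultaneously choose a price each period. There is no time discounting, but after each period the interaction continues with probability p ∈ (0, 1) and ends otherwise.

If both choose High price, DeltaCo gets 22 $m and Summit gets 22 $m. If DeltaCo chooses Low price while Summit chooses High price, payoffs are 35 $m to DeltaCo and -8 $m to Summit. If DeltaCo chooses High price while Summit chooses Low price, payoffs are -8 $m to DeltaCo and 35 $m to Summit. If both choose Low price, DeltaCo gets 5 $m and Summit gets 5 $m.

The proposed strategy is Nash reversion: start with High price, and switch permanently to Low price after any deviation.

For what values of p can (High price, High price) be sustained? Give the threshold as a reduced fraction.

13/30

Expected cooperation value is 22 + p·22 + p²·22 + … = 22/(1−p); deviation gives 35 + p·5/(1−p).
22 ≥ 35(1−p) + 5p ⇒ 30p ≥ 13 ⇒ p ≥ 13/30.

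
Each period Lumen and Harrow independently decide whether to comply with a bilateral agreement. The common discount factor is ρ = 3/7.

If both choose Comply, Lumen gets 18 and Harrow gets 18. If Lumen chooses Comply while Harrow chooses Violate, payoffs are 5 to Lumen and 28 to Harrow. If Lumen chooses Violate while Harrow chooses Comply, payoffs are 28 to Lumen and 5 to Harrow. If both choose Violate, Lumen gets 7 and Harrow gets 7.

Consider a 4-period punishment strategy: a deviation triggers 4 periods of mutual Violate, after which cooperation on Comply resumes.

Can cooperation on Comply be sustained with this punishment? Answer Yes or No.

No

A one-shot deviation gives 28 now, then 7 for 4 periods, then back to 18.
Gain from deviating: (28−18) today; loss: (18−7) in each of the next 4 periods.
No-deviation condition: (18−7)(ρ+…+ρ^4) ≥ 28−18, i.e. ρ+…+ρ^4 ≥ 10/11.
At ρ = 3/7: ρ+…+ρ^4 = 0.7247 < 0.9091.
So cooperation is not sustainable.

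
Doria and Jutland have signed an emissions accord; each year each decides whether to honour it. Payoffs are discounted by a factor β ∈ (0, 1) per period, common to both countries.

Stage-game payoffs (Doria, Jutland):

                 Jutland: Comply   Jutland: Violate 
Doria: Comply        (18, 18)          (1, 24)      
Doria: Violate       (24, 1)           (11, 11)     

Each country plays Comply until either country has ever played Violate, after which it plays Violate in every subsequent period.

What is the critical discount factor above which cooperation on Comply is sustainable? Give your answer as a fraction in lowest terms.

6/13

Under grim trigger the critical discount factor is (T−C)/(T−P) with T = 24, C = 18, P = 11.
β* = (24−18)/(24−11) = 6/13.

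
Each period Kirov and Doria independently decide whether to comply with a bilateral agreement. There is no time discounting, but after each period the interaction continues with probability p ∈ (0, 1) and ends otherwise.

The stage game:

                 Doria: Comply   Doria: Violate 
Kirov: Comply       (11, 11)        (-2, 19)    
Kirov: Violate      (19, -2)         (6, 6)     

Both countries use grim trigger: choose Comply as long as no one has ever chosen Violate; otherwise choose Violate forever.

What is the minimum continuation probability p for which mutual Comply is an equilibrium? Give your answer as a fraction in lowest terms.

8/13

With no time discounting, the continuation probability p plays the role of the discount factor.
Grim-trigger IC: 11/(1−p) ≥ 19 + 6p/(1−p) ⇒ p ≥ (19−11)/(19−6) = 8/13.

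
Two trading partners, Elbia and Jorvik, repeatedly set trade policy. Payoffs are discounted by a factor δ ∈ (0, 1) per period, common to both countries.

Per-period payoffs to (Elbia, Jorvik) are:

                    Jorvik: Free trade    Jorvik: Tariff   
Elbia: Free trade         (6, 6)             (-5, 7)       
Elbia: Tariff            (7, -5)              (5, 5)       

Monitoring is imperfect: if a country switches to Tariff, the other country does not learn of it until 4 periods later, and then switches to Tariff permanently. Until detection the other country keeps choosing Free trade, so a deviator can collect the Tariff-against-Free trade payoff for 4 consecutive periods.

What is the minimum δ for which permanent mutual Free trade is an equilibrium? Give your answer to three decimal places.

Deviating for the 4 undetected periods gains 7−6 = 1 per period over cooperation, then loses 6−5 = 1 per period forever once punishment starts.
Gain: 1(1 + δ + … + δ^3); loss: 1·δ^4/(1−δ).
No profitable deviation ⇔ 1(1−δ^4) ≤ 1·δ^4, i.e. δ^4 ≥ 1/(1+1) = 1/2.
Hence δ ≥ (1/2)^(1/4) ≈ 0.841.

0.841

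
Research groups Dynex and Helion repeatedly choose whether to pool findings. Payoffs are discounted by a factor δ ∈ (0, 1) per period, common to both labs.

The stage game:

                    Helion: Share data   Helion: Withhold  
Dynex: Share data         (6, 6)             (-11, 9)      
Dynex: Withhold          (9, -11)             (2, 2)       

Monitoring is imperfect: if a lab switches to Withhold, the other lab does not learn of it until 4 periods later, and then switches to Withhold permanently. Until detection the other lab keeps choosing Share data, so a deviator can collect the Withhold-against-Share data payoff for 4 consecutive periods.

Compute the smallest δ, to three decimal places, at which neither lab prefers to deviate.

A deviator earns 9 for 4 periods, then 2 forever; cooperating earns 6 forever. Multiplying the IC by (1−δ):
6 ≥ 9(1−δ^4) + 2δ^4, so 7·δ^4 ≥ 3 and δ^4 ≥ 3/7.
δ ≥ (3/7)^(1/4) ≈ 0.809.

0.809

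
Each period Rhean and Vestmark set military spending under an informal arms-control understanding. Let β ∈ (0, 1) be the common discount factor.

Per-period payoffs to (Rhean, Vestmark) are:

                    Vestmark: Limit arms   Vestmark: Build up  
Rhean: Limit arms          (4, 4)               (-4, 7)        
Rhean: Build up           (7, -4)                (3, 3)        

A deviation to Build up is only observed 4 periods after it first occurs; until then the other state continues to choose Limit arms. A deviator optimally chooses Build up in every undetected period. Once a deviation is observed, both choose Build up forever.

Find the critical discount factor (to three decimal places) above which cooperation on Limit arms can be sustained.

The best deviation is to choose Build up for all 4 undetected periods, earning 7 each, then 3 forever once detected.
Deviation value: 7(1−β^4)/(1−β) + 3β^4/(1−β); cooperation value: 4/(1−β).
IC: 4 ≥ 7(1−β^4) + 3β^4 = 7 − 4β^4.
So β^4 ≥ 3/4, giving β ≥ (3/4)^(1/4) ≈ 0.931.

0.931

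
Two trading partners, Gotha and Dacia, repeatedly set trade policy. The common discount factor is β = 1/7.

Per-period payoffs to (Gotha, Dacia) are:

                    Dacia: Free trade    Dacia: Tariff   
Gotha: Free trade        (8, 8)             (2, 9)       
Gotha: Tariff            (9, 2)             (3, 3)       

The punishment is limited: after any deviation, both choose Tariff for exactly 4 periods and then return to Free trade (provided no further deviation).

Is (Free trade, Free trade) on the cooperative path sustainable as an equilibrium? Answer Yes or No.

No

IC: β+…+β^4 ≥ (9−8)/(8−3) = 1/5.
At β = 1/7: partial sum = 0.1666 < 0.2000. Cooperation not sustainable.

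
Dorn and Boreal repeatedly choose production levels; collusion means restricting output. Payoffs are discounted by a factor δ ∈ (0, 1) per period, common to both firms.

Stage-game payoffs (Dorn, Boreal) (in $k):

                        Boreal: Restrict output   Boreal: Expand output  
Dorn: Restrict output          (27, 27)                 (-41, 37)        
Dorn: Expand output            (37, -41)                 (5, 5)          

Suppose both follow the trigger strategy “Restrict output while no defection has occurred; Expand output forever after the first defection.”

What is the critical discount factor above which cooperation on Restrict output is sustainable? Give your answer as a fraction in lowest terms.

Cooperation forever yields 27 each period: 27/(1−δ).
Deviating yields 37 once, then 5 forever: 37 + 5δ/(1−δ).
No profitable deviation requires 27/(1−δ) ≥ 37 + 5δ/(1−δ).
Multiplying by (1−δ): 27 ≥ 37(1−δ) + 5δ = 37 − 32δ.
So 32δ ≥ 10, i.e. δ ≥ 10/32 = 5/16.

5/16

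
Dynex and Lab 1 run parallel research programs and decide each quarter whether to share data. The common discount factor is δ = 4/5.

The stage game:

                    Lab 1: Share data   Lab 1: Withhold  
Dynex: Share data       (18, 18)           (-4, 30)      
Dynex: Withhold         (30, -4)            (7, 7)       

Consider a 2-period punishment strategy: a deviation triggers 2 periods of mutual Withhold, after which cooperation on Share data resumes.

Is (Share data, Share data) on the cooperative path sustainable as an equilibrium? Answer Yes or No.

Yes

A one-shot deviation gives 30 now, then 7 for 2 periods, then back to 18.
Gain from deviating: (30−18) today; loss: (18−7) in each of the next 2 periods.
No-deviation condition: (18−7)(δ+…+δ^2) ≥ 30−18, i.e. δ+…+δ^2 ≥ 12/11.
At δ = 4/5: δ+…+δ^2 = 1.4400 ≥ 1.0909.
So cooperation is sustainable.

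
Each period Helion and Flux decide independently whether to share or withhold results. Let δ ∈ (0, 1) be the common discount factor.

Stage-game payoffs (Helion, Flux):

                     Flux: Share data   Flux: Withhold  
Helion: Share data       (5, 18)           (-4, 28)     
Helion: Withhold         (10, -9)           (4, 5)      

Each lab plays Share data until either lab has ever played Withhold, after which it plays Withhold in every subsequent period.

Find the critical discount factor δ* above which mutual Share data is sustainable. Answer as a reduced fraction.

Helion's threshold: (10−5)/(10−4) = 5/6.
Flux's threshold: (28−18)/(28−5) = 10/23.
5/6 > 10/23, so Helion binds and δ* = 5/6.

5/6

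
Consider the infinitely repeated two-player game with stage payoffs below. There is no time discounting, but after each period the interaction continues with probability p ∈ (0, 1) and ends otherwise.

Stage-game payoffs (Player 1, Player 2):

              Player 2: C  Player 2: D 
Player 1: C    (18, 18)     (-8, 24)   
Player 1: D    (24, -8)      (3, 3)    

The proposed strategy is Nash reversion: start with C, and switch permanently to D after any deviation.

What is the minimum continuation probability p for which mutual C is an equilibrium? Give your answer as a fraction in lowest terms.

2/7

Expected cooperation value is 18 + p·18 + p²·18 + … = 18/(1−p); deviation gives 24 + p·3/(1−p).
18 ≥ 24(1−p) + 3p ⇒ 21p ≥ 6 ⇒ p ≥ 6/21 = 2/7.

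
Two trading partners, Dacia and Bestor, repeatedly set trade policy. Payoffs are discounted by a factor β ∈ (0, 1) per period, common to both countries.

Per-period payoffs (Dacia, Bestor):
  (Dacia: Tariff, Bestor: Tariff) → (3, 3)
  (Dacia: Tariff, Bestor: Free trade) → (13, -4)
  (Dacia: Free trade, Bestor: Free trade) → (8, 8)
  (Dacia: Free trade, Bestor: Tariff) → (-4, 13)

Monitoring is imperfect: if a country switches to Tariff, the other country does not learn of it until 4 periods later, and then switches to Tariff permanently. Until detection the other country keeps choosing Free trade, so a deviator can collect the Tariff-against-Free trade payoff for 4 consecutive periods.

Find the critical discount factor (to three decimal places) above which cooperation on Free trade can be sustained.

0.841

Deviating for the 4 undetected periods gains 13−8 = 5 per period over cooperation, then loses 8−3 = 5 per period forever once punishment starts.
Gain: 5(1 + β + … + β^3); loss: 5·β^4/(1−β).
No profitable deviation ⇔ 5(1−β^4) ≤ 5·β^4, i.e. β^4 ≥ 5/(5+5) = 1/2.
Hence β ≥ (1/2)^(1/4) ≈ 0.841.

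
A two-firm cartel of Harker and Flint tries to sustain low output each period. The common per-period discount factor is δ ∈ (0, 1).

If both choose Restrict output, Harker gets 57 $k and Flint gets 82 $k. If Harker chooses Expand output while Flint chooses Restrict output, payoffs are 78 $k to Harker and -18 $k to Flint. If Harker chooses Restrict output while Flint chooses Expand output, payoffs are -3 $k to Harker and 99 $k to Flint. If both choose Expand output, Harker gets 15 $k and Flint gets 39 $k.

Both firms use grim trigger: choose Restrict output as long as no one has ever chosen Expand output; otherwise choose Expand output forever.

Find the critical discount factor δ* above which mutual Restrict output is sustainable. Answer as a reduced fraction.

1/3

For Harker: deviation gain 78−57 = 21, per-period punishment loss 57−15 = 42. IC gives δ ≥ 21/63 = 1/3.
For Flint: gain 17, loss 43 per period, so δ ≥ 17/60.
The tighter constraint is Harker's, so cooperation needs δ ≥ 1/3.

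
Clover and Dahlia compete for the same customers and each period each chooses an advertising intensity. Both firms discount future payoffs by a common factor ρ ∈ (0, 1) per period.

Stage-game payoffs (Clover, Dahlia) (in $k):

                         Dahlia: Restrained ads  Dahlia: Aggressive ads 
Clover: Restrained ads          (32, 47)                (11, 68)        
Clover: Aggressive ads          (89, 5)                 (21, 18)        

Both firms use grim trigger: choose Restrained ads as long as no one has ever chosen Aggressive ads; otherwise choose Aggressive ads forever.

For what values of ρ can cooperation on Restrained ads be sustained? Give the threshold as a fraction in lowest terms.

57/68

Clover: cooperation gives 32 each period; deviation gives 89 once then 21 forever.
  32/(1−ρ) ≥ 89 + 21ρ/(1−ρ) ⇒ ρ ≥ 57/68.
Dahlia: cooperation gives 47 each period; deviation gives 68 once then 18 forever.
  ρ ≥ 21/50.
Both must hold, so the binding constraint is Clover's: ρ ≥ 57/68.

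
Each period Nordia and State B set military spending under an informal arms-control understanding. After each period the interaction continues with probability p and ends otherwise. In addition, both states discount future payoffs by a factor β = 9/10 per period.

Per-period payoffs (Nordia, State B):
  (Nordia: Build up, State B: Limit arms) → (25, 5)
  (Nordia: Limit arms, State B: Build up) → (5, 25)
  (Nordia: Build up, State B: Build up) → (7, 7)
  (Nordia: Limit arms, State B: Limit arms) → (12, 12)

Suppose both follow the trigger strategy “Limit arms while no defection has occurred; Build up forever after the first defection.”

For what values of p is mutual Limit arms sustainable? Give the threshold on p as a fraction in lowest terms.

65/81

Expected continuation weight on next period's payoff is β·p = 9/10·p, which plays the role of the discount factor.
Cooperation requires 9/10·p ≥ (25−12)/(25−7) = 13/18, hence p ≥ 65/81.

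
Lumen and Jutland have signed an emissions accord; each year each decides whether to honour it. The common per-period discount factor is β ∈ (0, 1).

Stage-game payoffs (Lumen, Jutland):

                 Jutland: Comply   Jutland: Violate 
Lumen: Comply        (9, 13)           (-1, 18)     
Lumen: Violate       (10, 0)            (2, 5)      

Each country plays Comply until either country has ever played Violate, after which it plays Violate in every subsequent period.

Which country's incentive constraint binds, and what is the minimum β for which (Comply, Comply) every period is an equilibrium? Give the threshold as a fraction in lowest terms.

For Lumen: deviation gain 10−9 = 1, per-period punishment loss 9−2 = 7. IC gives β ≥ 1/8.
For Jutland: gain 5, loss 8 per period, so β ≥ 5/13.
The tighter constraint is Jutland's, so cooperation needs β ≥ 5/13.

Jutland; β ≥ 5/13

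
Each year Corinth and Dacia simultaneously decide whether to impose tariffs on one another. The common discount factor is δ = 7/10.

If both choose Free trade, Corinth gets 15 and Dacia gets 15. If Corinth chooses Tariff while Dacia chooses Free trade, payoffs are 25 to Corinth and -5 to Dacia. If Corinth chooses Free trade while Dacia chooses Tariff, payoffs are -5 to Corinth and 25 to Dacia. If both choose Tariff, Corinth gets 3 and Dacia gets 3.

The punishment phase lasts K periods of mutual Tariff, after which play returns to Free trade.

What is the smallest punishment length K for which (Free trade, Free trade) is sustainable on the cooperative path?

2

Need Σ_{k=1}^{K} δ^k ≥ (25−15)/(15−3) = 0.8333 at δ = 7/10.
At K = 1 the sum is 0.7000 < 0.8333; at K = 2 it is 1.1900 ≥ 0.8333.
So the minimum punishment length is K = 2.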